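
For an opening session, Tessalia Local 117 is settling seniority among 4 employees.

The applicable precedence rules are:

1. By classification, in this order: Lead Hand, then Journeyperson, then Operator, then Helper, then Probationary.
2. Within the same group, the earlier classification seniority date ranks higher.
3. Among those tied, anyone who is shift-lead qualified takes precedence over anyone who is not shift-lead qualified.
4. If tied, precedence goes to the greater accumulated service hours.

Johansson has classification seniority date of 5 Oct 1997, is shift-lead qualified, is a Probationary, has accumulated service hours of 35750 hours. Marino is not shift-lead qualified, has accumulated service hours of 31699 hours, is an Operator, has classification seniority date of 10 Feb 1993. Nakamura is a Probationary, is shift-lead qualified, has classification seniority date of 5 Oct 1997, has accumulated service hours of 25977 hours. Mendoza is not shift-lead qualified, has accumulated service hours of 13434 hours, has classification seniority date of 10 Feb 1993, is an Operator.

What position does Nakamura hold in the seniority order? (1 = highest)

By classification: Marino and Mendoza (Operator); then Johansson and Nakamura (Probationary).
Marino and Mendoza both have classification seniority date 10 Feb 1993, so the next rule applies.
Marino and Mendoza are each not shift-lead qualified, so the next rule applies.
Among Marino and Mendoza, by accumulated service hours (higher first): Marino (31699 hours) before Mendoza (13434 hours).
Johansson and Nakamura both have classification seniority date 5 Oct 1997, so the next rule applies.
Johansson and Nakamura are each shift-lead qualified, so the next rule applies.
Among Johansson and Nakamura, by accumulated service hours (higher first): Johansson (35750 hours) before Nakamura (25977 hours).
Order: Marino, Mendoza, Johansson, Nakamura. So position 4.

4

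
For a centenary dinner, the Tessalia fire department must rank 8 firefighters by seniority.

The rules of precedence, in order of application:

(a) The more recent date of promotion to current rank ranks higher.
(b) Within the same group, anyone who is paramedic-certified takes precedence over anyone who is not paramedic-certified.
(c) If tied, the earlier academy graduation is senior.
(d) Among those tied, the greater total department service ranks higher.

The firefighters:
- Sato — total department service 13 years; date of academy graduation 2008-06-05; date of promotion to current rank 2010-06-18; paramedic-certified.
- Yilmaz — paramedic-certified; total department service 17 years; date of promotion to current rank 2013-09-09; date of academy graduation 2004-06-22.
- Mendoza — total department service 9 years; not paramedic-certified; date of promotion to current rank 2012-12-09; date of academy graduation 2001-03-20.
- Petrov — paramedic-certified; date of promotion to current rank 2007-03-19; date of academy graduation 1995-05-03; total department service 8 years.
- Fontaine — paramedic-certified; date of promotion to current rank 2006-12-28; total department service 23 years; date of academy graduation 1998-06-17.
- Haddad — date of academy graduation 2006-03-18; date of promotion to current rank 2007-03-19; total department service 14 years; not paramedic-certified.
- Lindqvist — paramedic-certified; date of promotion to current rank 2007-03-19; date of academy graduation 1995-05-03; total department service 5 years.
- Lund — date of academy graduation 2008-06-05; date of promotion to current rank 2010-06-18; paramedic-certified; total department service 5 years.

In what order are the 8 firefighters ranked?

Yilmaz, Mendoza, Sato, Lund, Petrov, Lindqvist, Haddad, Fontaine

By date of promotion to current rank (later first): Yilmaz (2013-09-09); then Mendoza (2012-12-09); then Sato and Lund (both 2010-06-18); then Petrov, Lindqvist and Haddad (each 2007-03-19); then Fontaine (2006-12-28).
Sato and Lund are each paramedic-certified, so the next rule applies.
Sato and Lund both have date of academy graduation 2008-06-05, so the next rule applies.
Among Sato and Lund, by total department service (higher first): Sato (13 years) before Lund (5 years).
Among Petrov, Lindqvist and Haddad, paramedic-certified before not paramedic-certified: Petrov and Lindqvist (paramedic-certified) before Haddad (not paramedic-certified).
Petrov and Lindqvist both have date of academy graduation 1995-05-03, so the next rule applies.
Among Petrov and Lindqvist, by total department service (higher first): Petrov (8 years) before Lindqvist (5 years).
Full order: Yilmaz, Mendoza, Sato, Lund, Petrov, Lindqvist, Haddad, Fontaine.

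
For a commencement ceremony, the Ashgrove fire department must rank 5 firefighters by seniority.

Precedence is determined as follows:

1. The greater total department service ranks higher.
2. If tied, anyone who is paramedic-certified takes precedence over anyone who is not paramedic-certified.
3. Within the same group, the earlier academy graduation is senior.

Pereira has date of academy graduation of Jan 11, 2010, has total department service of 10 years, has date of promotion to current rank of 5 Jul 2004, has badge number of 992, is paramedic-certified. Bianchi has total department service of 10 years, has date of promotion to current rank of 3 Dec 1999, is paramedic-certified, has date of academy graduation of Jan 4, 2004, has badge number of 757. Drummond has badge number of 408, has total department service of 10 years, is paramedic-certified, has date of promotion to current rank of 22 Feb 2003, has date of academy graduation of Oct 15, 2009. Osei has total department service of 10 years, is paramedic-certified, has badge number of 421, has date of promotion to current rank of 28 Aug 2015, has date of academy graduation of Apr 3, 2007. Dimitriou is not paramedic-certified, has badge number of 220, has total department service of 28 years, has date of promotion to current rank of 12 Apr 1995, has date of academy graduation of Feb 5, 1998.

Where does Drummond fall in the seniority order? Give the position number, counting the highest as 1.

4

By total department service (higher first): Dimitriou (28 years); then Bianchi, Osei, Drummond and Pereira (each 10 years).
Bianchi, Osei, Drummond and Pereira are each paramedic-certified, so the next rule applies.
Among Bianchi, Osei, Drummond and Pereira, by date of academy graduation (earlier first): Bianchi (Jan 4, 2004) before Osei (Apr 3, 2007) before Drummond (Oct 15, 2009) before Pereira (Jan 11, 2010).
Order: Dimitriou, Bianchi, Osei, Drummond, Pereira. So position 4.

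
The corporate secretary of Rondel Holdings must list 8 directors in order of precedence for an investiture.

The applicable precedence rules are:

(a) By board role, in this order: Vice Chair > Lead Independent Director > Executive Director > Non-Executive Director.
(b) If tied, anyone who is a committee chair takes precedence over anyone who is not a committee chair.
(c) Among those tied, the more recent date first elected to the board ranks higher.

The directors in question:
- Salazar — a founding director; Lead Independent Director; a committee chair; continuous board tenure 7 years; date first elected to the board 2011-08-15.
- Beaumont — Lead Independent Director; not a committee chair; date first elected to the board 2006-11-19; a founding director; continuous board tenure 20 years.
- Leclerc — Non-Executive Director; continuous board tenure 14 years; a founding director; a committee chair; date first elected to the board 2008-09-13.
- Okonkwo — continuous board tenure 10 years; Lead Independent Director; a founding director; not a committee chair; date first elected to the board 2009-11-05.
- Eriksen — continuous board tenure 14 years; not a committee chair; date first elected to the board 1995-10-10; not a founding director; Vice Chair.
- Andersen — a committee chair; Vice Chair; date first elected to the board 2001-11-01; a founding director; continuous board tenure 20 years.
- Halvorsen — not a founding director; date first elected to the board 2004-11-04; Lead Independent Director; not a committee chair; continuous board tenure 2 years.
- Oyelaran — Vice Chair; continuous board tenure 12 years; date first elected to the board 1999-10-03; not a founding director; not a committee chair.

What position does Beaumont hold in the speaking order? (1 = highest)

6

By board role: Andersen, Oyelaran and Eriksen (Vice Chair); then Salazar, Okonkwo, Beaumont and Halvorsen (Lead Independent Director); then Leclerc (Non-Executive Director).
Among Andersen, Oyelaran and Eriksen, a committee chair before not a committee chair: Andersen (a committee chair) before Oyelaran and Eriksen (not a committee chair).
Among Oyelaran and Eriksen, by date first elected to the board (later first): Oyelaran (1999-10-03) before Eriksen (1995-10-10).
Among Salazar, Okonkwo, Beaumont and Halvorsen, a committee chair before not a committee chair: Salazar (a committee chair) before Okonkwo, Beaumont and Halvorsen (not a committee chair).
Among Okonkwo, Beaumont and Halvorsen, by date first elected to the board (later first): Okonkwo (2009-11-05) before Beaumont (2006-11-19) before Halvorsen (2004-11-04).
Order: Andersen, Oyelaran, Eriksen, Salazar, Okonkwo, Beaumont, Halvorsen, Leclerc. So position 6.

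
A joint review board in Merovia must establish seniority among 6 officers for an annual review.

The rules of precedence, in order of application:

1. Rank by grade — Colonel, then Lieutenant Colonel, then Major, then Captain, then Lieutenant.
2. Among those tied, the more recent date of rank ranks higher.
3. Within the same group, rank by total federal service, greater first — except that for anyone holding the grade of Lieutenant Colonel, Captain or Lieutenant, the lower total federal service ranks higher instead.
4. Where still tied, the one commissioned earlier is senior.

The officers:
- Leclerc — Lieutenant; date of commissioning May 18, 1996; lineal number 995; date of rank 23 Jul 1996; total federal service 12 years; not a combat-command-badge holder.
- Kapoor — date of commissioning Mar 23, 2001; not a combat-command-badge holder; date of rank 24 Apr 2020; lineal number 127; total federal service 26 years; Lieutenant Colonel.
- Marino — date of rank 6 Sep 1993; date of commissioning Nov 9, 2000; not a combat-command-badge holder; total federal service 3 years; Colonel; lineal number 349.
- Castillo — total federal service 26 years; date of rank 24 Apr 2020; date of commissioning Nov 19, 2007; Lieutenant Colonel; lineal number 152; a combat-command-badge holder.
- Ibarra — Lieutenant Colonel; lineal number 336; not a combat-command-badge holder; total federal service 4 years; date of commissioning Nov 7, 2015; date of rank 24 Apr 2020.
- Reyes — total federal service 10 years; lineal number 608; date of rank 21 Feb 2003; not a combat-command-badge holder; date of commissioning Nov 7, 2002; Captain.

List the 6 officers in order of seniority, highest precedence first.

By grade: Marino (Colonel); then Ibarra, Kapoor and Castillo (Lieutenant Colonel); then Reyes (Captain); then Leclerc (Lieutenant).
Ibarra, Kapoor and Castillo all have date of rank 24 Apr 2020, so the next rule applies.
Among Ibarra, Kapoor and Castillo, by total federal service (lower first) (reversed rule for this group): Ibarra (4 years) before Kapoor and Castillo (26 years).
Among Kapoor and Castillo, by date of commissioning (earlier first): Kapoor (Mar 23, 2001) before Castillo (Nov 19, 2007).
Full order: Marino, Ibarra, Kapoor, Castillo, Reyes, Leclerc.

Marino, Ibarra, Kapoor, Castillo, Reyes, Leclerc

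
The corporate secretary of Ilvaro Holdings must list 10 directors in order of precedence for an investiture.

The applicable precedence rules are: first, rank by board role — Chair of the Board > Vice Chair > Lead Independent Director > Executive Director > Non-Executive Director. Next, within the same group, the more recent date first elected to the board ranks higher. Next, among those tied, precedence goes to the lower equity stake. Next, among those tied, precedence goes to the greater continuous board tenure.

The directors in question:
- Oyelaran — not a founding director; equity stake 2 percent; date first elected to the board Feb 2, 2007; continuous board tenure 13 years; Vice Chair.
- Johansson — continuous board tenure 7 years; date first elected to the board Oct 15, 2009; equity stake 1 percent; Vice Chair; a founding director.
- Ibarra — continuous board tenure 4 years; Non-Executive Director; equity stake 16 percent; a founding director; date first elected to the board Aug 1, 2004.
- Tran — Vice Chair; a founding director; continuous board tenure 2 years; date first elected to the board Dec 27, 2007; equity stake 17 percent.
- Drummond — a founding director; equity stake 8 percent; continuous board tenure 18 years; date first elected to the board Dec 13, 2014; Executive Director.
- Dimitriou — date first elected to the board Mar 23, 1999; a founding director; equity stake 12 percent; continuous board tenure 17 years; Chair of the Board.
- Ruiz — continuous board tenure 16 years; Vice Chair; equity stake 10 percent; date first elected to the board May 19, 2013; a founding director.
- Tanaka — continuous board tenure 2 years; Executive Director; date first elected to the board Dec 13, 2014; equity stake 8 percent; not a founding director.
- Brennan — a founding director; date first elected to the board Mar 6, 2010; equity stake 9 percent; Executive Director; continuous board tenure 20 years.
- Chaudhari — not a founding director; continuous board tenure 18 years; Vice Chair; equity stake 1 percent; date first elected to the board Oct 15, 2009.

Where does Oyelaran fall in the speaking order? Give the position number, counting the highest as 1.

By board role: Dimitriou (Chair of the Board); then Ruiz, Chaudhari, Johansson, Tran and Oyelaran (Vice Chair); then Drummond, Tanaka and Brennan (Executive Director); then Ibarra (Non-Executive Director).
Among Ruiz, Chaudhari, Johansson, Tran and Oyelaran, by date first elected to the board (later first): Ruiz (May 19, 2013) before Chaudhari and Johansson (Oct 15, 2009) before Tran (Dec 27, 2007) before Oyelaran (Feb 2, 2007).
Chaudhari and Johansson both have equity stake 1 percent, so the next rule applies.
Among Chaudhari and Johansson, by continuous board tenure (higher first): Chaudhari (18 years) before Johansson (7 years).
Among Drummond, Tanaka and Brennan, by date first elected to the board (later first): Drummond and Tanaka (Dec 13, 2014) before Brennan (Mar 6, 2010).
Drummond and Tanaka both have equity stake 8 percent, so the next rule applies.
Among Drummond and Tanaka, by continuous board tenure (higher first): Drummond (18 years) before Tanaka (2 years).
Order: Dimitriou, Ruiz, Chaudhari, Johansson, Tran, Oyelaran, Drummond, Tanaka, Brennan, Ibarra. So position 6.

6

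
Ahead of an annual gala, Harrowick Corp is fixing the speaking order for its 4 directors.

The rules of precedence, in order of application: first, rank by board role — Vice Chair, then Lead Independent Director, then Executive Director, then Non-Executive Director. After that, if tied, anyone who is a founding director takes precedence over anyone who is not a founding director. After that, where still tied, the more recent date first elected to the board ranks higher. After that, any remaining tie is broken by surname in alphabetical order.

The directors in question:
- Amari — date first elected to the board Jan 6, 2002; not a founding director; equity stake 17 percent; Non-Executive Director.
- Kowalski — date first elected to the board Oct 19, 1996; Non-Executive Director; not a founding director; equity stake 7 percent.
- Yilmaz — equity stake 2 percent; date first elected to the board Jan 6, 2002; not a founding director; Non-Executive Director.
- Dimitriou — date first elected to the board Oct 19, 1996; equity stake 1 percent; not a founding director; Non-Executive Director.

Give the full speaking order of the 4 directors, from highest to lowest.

Amari, Yilmaz, Dimitriou, Kowalski

By board role: Amari, Yilmaz, Dimitriou and Kowalski (Non-Executive Director).
Amari, Yilmaz, Dimitriou and Kowalski are each not a founding director, so the next rule applies.
Among Amari, Yilmaz, Dimitriou and Kowalski, by date first elected to the board (later first): Amari and Yilmaz (Jan 6, 2002) before Dimitriou and Kowalski (Oct 19, 1996).
Among Amari and Yilmaz, alphabetically by surname: Amari before Yilmaz.
Among Dimitriou and Kowalski, alphabetically by surname: Dimitriou before Kowalski.
Full order: Amari, Yilmaz, Dimitriou, Kowalski.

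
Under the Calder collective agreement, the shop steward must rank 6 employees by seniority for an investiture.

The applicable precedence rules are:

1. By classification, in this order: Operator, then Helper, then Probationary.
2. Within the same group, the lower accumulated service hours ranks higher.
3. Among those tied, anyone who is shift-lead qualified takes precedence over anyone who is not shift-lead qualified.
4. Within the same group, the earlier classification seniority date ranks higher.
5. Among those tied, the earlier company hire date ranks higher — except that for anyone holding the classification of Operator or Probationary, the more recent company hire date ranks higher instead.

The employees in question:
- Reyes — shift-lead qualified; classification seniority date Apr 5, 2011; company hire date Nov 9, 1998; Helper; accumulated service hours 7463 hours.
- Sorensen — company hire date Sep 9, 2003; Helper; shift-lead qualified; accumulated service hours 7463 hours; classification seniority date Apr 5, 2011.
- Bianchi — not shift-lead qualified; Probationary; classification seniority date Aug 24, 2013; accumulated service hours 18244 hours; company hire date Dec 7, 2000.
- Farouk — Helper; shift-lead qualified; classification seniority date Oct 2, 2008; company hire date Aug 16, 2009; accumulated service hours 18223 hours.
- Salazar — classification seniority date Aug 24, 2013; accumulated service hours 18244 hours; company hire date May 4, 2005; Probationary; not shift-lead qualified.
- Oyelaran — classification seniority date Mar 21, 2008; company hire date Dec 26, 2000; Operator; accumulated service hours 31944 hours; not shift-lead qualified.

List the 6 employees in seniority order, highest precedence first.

By classification: Oyelaran (Operator); then Reyes, Sorensen and Farouk (Helper); then Salazar and Bianchi (Probationary).
Among Reyes, Sorensen and Farouk, by accumulated service hours (lower first): Reyes and Sorensen (7463 hours) before Farouk (18223 hours).
Reyes and Sorensen are each shift-lead qualified, so the next rule applies.
Reyes and Sorensen both have classification seniority date Apr 5, 2011, so the next rule applies.
Among Reyes and Sorensen, by company hire date (earlier first): Reyes (Nov 9, 1998) before Sorensen (Sep 9, 2003).
Salazar and Bianchi both have accumulated service hours 18244 hours, so the next rule applies.
Salazar and Bianchi are each not shift-lead qualified, so the next rule applies.
Salazar and Bianchi both have classification seniority date Aug 24, 2013, so the next rule applies.
Among Salazar and Bianchi, by company hire date (later first) (reversed rule for this group): Salazar (May 4, 2005) before Bianchi (Dec 7, 2000).
Full order: Oyelaran, Reyes, Sorensen, Farouk, Salazar, Bianchi.

Oyelaran, Reyes, Sorensen, Farouk, Salazar, Bianchi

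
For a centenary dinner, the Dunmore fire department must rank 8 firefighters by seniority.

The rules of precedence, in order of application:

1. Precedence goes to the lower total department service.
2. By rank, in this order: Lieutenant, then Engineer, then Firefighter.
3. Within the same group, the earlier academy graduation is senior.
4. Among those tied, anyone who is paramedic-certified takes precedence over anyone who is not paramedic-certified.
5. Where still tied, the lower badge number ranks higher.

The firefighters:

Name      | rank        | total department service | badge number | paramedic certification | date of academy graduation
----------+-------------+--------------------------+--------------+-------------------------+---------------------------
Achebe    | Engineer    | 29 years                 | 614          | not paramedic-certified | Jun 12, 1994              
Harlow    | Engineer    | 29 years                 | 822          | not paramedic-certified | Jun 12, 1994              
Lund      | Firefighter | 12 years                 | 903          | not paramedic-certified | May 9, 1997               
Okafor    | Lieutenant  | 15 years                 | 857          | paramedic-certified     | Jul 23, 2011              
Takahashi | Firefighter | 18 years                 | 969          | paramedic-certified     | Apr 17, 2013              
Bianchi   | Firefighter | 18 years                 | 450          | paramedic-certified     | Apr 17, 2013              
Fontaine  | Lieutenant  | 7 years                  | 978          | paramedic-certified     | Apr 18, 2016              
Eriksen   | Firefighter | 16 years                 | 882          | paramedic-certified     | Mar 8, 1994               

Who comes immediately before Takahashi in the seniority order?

Bianchi

By total department service (lower first): Fontaine (7 years); then Lund (12 years); then Okafor (15 years); then Eriksen (16 years); then Bianchi and Takahashi (both 18 years); then Achebe and Harlow (both 29 years).
Bianchi and Takahashi are each Firefighter, so the next rule applies.
Bianchi and Takahashi both have date of academy graduation Apr 17, 2013, so the next rule applies.
Bianchi and Takahashi are each paramedic-certified, so the next rule applies.
Among Bianchi and Takahashi, by badge number (lower first): Bianchi (450) before Takahashi (969).
Achebe and Harlow are each Engineer, so the next rule applies.
Achebe and Harlow both have date of academy graduation Jun 12, 1994, so the next rule applies.
Achebe and Harlow are each not paramedic-certified, so the next rule applies.
Among Achebe and Harlow, by badge number (lower first): Achebe (614) before Harlow (822).
Order: Fontaine, Lund, Okafor, Eriksen, Bianchi, Takahashi, Achebe, Harlow.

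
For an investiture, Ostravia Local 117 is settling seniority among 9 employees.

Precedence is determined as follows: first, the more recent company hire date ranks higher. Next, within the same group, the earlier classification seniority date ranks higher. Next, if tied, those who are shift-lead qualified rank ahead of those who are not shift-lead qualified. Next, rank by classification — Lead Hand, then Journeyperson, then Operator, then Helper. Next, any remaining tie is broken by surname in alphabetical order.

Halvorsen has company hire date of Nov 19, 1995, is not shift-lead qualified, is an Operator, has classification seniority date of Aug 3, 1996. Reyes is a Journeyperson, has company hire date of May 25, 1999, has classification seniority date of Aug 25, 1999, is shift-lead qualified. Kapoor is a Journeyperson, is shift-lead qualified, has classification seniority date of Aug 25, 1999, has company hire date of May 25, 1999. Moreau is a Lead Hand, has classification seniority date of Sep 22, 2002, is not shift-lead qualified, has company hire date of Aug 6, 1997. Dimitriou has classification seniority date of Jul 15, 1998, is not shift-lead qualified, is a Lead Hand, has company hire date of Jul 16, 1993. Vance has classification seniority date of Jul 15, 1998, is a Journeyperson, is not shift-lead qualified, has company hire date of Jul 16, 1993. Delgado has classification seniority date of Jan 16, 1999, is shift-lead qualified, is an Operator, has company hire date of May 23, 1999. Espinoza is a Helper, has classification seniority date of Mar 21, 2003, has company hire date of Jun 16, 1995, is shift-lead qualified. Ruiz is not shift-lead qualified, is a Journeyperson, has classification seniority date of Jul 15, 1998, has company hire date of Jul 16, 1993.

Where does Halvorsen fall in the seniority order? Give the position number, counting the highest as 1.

By company hire date (later first): Kapoor and Reyes (both May 25, 1999); then Delgado (May 23, 1999); then Moreau (Aug 6, 1997); then Halvorsen (Nov 19, 1995); then Espinoza (Jun 16, 1995); then Dimitriou, Ruiz and Vance (each Jul 16, 1993).
Kapoor and Reyes both have classification seniority date Aug 25, 1999, so the next rule applies.
Kapoor and Reyes are each shift-lead qualified, so the next rule applies.
Kapoor and Reyes are each Journeyperson, so the next rule applies.
Among Kapoor and Reyes, alphabetically by surname: Kapoor before Reyes.
Dimitriou, Ruiz and Vance all have classification seniority date Jul 15, 1998, so the next rule applies.
Dimitriou, Ruiz and Vance are each not shift-lead qualified, so the next rule applies.
Among Dimitriou, Ruiz and Vance, by classification: Dimitriou (Lead Hand) before Ruiz and Vance (Journeyperson).
Among Ruiz and Vance, alphabetically by surname: Ruiz before Vance.
Order: Kapoor, Reyes, Delgado, Moreau, Halvorsen, Espinoza, Dimitriou, Ruiz, Vance. So position 5.

5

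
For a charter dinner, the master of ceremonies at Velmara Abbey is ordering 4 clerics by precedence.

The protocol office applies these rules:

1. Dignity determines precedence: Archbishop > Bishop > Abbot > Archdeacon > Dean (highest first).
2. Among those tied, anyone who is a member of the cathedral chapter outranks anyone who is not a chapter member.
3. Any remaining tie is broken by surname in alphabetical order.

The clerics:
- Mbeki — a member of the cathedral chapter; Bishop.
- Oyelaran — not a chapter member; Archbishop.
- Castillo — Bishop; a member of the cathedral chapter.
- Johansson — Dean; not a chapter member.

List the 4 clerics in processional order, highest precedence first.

By dignity: Oyelaran (Archbishop); then Castillo and Mbeki (Bishop); then Johansson (Dean).
Castillo and Mbeki are each a member of the cathedral chapter, so the next rule applies.
Among Castillo and Mbeki, alphabetically by surname: Castillo before Mbeki.
Full order: Oyelaran, Castillo, Mbeki, Johansson.

Oyelaran, Castillo, Mbeki, Johansson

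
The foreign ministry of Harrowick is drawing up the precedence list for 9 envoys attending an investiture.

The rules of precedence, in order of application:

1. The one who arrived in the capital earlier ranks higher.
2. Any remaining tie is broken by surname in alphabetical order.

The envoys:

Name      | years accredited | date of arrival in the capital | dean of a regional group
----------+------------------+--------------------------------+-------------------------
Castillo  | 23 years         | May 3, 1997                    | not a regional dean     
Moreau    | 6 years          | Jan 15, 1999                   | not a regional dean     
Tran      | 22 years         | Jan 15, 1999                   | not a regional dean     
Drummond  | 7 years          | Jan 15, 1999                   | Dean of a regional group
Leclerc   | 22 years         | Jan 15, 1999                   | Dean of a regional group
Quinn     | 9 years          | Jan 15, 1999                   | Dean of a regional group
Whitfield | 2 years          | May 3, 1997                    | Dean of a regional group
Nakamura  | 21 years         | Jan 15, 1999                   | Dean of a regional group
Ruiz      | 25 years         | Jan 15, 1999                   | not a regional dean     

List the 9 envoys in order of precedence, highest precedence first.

By date of arrival in the capital (earlier first): Castillo and Whitfield (both May 3, 1997); then Drummond, Leclerc, Moreau, Nakamura, Quinn, Ruiz and Tran (each Jan 15, 1999).
Among Castillo and Whitfield, alphabetically by surname: Castillo before Whitfield.
Among Drummond, Leclerc, Moreau, Nakamura, Quinn, Ruiz and Tran, alphabetically by surname: Drummond before Leclerc before Moreau before Nakamura before Quinn before Ruiz before Tran.
Full order: Castillo, Whitfield, Drummond, Leclerc, Moreau, Nakamura, Quinn, Ruiz, Tran.

Castillo, Whitfield, Drummond, Leclerc, Moreau, Nakamura, Quinn, Ruiz, Tran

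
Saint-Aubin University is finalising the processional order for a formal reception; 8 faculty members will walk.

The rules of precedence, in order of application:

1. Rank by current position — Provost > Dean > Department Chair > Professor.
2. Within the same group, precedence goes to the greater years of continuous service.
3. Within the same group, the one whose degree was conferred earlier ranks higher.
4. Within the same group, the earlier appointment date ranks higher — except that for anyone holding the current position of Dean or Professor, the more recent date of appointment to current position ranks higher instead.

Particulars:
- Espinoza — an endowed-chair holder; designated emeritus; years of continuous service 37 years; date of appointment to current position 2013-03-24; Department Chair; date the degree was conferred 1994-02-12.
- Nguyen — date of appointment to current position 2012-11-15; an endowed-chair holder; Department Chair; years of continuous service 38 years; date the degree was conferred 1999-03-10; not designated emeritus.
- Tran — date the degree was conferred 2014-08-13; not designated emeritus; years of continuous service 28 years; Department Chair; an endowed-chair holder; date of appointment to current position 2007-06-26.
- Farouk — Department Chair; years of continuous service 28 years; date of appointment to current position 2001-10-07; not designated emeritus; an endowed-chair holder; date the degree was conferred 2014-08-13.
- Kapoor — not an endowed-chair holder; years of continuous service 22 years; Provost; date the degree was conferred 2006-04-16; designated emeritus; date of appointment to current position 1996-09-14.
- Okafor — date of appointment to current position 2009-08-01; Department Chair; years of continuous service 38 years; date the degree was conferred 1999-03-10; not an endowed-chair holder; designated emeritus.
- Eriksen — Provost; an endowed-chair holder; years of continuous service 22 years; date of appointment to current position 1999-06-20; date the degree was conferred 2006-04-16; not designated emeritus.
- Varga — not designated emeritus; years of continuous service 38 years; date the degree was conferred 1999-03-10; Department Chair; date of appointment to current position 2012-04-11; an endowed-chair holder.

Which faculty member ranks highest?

Kapoor

By current position: Kapoor and Eriksen (Provost); then Okafor, Varga, Nguyen, Espinoza, Farouk and Tran (Department Chair).
Kapoor and Eriksen both have years of continuous service 22 years, so the next rule applies.
Kapoor and Eriksen both have date the degree was conferred 2006-04-16, so the next rule applies.
Among Kapoor and Eriksen, by date of appointment to current position (earlier first): Kapoor (1996-09-14) before Eriksen (1999-06-20).
Among Okafor, Varga, Nguyen, Espinoza, Farouk and Tran, by years of continuous service (higher first): Okafor, Varga and Nguyen (38 years) before Espinoza (37 years) before Farouk and Tran (28 years).
Okafor, Varga and Nguyen all have date the degree was conferred 1999-03-10, so the next rule applies.
Among Okafor, Varga and Nguyen, by date of appointment to current position (earlier first): Okafor (2009-08-01) before Varga (2012-04-11) before Nguyen (2012-11-15).
Farouk and Tran both have date the degree was conferred 2014-08-13, so the next rule applies.
Among Farouk and Tran, by date of appointment to current position (earlier first): Farouk (2001-10-07) before Tran (2007-06-26).
Order: Kapoor, Eriksen, Okafor, Varga, Nguyen, Espinoza, Farouk, Tran.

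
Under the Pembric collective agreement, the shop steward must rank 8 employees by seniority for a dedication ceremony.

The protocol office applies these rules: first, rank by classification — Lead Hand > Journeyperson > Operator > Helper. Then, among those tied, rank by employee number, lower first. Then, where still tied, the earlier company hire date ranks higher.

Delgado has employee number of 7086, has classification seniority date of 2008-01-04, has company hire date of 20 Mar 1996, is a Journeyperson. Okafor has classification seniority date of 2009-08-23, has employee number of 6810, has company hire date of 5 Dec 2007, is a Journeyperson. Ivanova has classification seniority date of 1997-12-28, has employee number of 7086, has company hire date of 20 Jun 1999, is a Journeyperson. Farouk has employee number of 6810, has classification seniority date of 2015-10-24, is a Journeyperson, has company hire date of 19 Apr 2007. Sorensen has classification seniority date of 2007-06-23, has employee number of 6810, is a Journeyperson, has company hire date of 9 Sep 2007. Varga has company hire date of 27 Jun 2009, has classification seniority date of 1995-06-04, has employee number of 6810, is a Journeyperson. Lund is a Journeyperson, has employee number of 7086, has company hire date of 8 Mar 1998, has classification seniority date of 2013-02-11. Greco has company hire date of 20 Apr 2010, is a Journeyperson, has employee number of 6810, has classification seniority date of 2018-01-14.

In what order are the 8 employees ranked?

Farouk, Sorensen, Okafor, Varga, Greco, Delgado, Lund, Ivanova

By classification: Farouk, Sorensen, Okafor, Varga, Greco, Delgado, Lund and Ivanova (Journeyperson).
Among Farouk, Sorensen, Okafor, Varga, Greco, Delgado, Lund and Ivanova, by employee number (lower first): Farouk, Sorensen, Okafor, Varga and Greco (6810) before Delgado, Lund and Ivanova (7086).
Among Farouk, Sorensen, Okafor, Varga and Greco, by company hire date (earlier first): Farouk (19 Apr 2007) before Sorensen (9 Sep 2007) before Okafor (5 Dec 2007) before Varga (27 Jun 2009) before Greco (20 Apr 2010).
Among Delgado, Lund and Ivanova, by company hire date (earlier first): Delgado (20 Mar 1996) before Lund (8 Mar 1998) before Ivanova (20 Jun 1999).
Full order: Farouk, Sorensen, Okafor, Varga, Greco, Delgado, Lund, Ivanova.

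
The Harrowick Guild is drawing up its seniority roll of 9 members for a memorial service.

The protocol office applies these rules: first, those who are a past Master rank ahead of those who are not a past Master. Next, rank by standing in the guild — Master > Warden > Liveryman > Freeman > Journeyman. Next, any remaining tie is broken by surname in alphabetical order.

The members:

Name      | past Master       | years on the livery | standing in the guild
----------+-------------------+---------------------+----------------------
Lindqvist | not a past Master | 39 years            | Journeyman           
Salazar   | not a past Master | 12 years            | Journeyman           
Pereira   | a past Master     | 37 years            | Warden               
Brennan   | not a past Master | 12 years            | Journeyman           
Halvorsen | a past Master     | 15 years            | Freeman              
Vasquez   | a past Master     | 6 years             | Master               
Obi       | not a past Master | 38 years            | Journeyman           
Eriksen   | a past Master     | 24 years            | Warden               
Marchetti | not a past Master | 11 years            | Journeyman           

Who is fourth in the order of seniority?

Halvorsen

By the first rule: Vasquez, Eriksen, Pereira and Halvorsen (each a past Master); then Brennan, Lindqvist, Marchetti, Obi and Salazar (each not a past Master).
Among Vasquez, Eriksen, Pereira and Halvorsen, by standing in the guild: Vasquez (Master) before Eriksen and Pereira (Warden) before Halvorsen (Freeman).
Among Eriksen and Pereira, alphabetically by surname: Eriksen before Pereira.
Brennan, Lindqvist, Marchetti, Obi and Salazar are each Journeyman, so the next rule applies.
Among Brennan, Lindqvist, Marchetti, Obi and Salazar, alphabetically by surname: Brennan before Lindqvist before Marchetti before Obi before Salazar.
Order: Vasquez, Eriksen, Pereira, Halvorsen, Brennan, Lindqvist, Marchetti, Obi, Salazar.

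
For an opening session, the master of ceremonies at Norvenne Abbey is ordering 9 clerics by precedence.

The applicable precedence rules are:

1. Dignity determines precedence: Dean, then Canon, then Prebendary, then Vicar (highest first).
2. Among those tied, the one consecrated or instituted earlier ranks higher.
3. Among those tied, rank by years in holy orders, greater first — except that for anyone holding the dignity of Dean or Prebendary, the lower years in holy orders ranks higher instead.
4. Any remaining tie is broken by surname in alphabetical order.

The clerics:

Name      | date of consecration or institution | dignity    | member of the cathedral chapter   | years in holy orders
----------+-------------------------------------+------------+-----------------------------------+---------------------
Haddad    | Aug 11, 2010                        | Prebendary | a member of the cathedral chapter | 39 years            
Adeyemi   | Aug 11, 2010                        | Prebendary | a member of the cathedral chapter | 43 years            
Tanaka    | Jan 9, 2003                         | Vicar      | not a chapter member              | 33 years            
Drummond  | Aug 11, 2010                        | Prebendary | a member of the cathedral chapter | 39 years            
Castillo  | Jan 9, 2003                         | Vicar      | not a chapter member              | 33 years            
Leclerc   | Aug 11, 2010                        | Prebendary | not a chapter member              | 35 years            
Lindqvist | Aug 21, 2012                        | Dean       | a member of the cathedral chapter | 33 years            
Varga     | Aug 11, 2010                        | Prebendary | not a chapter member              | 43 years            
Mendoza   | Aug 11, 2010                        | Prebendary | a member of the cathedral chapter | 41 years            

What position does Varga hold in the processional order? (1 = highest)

7

By dignity: Lindqvist (Dean); then Leclerc, Drummond, Haddad, Mendoza, Adeyemi and Varga (Prebendary); then Castillo and Tanaka (Vicar).
Leclerc, Drummond, Haddad, Mendoza, Adeyemi and Varga all have date of consecration or institution Aug 11, 2010, so the next rule applies.
Among Leclerc, Drummond, Haddad, Mendoza, Adeyemi and Varga, by years in holy orders (lower first) (reversed rule for this group): Leclerc (35 years) before Drummond and Haddad (39 years) before Mendoza (41 years) before Adeyemi and Varga (43 years).
Among Drummond and Haddad, alphabetically by surname: Drummond before Haddad.
Among Adeyemi and Varga, alphabetically by surname: Adeyemi before Varga.
Castillo and Tanaka both have date of consecration or institution Jan 9, 2003, so the next rule applies.
Castillo and Tanaka both have years in holy orders 33 years, so the next rule applies.
Among Castillo and Tanaka, alphabetically by surname: Castillo before Tanaka.
Order: Lindqvist, Leclerc, Drummond, Haddad, Mendoza, Adeyemi, Varga, Castillo, Tanaka. So position 7.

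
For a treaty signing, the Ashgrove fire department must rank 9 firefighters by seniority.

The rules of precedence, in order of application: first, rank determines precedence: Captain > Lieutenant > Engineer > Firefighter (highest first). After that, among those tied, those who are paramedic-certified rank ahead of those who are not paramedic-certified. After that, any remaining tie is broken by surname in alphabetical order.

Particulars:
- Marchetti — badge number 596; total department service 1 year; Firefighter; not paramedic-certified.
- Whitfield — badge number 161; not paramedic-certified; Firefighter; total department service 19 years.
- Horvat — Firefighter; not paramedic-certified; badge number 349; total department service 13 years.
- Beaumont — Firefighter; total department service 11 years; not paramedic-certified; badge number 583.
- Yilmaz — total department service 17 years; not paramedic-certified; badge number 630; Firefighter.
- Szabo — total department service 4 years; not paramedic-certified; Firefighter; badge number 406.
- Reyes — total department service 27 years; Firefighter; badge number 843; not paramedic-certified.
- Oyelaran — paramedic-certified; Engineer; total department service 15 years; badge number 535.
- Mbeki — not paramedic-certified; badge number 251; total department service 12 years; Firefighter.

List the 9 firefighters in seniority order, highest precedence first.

By rank: Oyelaran (Engineer); then Beaumont, Horvat, Marchetti, Mbeki, Reyes, Szabo, Whitfield and Yilmaz (Firefighter).
Beaumont, Horvat, Marchetti, Mbeki, Reyes, Szabo, Whitfield and Yilmaz are each not paramedic-certified, so the next rule applies.
Among Beaumont, Horvat, Marchetti, Mbeki, Reyes, Szabo, Whitfield and Yilmaz, alphabetically by surname: Beaumont before Horvat before Marchetti before Mbeki before Reyes before Szabo before Whitfield before Yilmaz.
Full order: Oyelaran, Beaumont, Horvat, Marchetti, Mbeki, Reyes, Szabo, Whitfield, Yilmaz.

Oyelaran, Beaumont, Horvat, Marchetti, Mbeki, Reyes, Szabo, Whitfield, Yilmaz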